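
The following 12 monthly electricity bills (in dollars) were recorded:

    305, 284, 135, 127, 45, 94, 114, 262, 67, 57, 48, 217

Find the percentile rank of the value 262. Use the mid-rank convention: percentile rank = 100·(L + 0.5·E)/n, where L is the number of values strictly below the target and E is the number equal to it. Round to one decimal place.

79.2

Sorted: 45, 48, 57, 67, 94, 114, 127, 135, 217, 262, 284, 305.
Count below 262: L = 9; count equal: E = 1; n = 12.
Percentile rank = 100·(9 + 0.5·1)/12 = 100·9.5/12 = 79.17.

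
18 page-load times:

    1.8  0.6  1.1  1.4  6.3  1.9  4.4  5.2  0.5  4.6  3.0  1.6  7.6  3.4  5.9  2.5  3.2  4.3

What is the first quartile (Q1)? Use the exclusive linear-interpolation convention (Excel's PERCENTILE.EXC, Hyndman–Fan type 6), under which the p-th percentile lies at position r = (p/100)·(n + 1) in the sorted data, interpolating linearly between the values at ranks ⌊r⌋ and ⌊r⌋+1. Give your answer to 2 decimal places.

1.55

Sorted: 0.5, 0.6, 1.1, 1.4, 1.6, 1.8, 1.9, 2.5, 3.0, 3.2, 3.4, 4.3, 4.4, 4.6, 5.2, 5.9, 6.3, 7.6.
n = 18.
r = (25/100)·(18 + 1) = 4.75.
Rank 4 is 1.4 and rank 5 is 1.6.
Interpolate: 1.4 + 0.75·(1.6 − 1.4) = 1.4 + 0.75·0.2 = 1.55.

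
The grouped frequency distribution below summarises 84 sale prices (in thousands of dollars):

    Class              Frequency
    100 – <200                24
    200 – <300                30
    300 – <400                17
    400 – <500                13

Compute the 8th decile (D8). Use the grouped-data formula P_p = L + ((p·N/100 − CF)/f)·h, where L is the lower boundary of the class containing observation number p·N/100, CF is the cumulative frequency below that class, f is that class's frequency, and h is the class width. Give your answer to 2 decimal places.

N = 84; target position k = 80/100 · 84 = 67.2.
Cumulative frequencies: 24, 54, 71, 84.
Observation 67.2 falls in the class 300 – <400.
L = 300, CF = 54, f = 17, h = 100.
P80 = 300 + ((67.2 − 54)/17)·100 = 300 + 77.6471 = 377.647.

377.65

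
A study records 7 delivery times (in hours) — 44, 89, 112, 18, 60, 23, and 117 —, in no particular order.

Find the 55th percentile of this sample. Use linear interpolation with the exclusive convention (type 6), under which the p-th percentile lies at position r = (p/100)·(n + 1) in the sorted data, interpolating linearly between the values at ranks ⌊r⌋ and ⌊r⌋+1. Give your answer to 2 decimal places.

71.60

Sorted: 18, 23, 44, 60, 89, 112, 117.
n = 7.
r = (55/100)·(7 + 1) = 4.4.
Rank 4 is 60 and rank 5 is 89.
Interpolate: 60 + 0.4·(89 − 60) = 60 + 0.4·29 = 71.6.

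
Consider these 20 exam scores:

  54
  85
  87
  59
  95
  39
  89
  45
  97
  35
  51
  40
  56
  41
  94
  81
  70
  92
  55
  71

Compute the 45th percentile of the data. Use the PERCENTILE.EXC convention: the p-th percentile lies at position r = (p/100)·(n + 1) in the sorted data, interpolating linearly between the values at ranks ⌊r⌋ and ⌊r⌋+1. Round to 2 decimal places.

Sorted: 35, 39, 40, 41, 45, 51, 54, 55, 56, 59, 70, 71, 81, 85, 87, 89, 92, 94, 95, 97.
n = 20.
r = (45/100)·(20 + 1) = 9.45.
Rank 9 is 56 and rank 10 is 59.
Interpolate: 56 + 0.45·(59 − 56) = 56 + 0.45·3 = 57.35.

57.35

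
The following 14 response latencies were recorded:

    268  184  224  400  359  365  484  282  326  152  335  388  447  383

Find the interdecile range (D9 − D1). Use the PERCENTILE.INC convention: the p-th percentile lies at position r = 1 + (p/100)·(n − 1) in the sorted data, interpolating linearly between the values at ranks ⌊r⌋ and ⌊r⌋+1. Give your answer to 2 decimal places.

236.90

Sorted: 152, 184, 224, 268, 282, 326, 335, 359, 365, 383, 388, 400, 447, 484.
n = 14.
P10: r = 2.3; ranks 2–3 are 184, 224; interpolating gives 196.
P90: r = 12.7; ranks 12–13 are 400, 447; interpolating gives 432.9.
Difference: 432.9 − 196 = 236.9.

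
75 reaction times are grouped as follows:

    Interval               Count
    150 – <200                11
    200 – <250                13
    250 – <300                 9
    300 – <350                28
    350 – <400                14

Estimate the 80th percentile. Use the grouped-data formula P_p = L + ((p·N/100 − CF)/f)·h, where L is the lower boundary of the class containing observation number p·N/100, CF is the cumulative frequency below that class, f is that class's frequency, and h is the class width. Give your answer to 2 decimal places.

348.21

N = 75; target position k = 80/100 · 75 = 60.
Cumulative frequencies: 11, 24, 33, 61, 75.
Observation 60 falls in the class 300 – <350.
L = 300, CF = 33, f = 28, h = 50.
P80 = 300 + ((60 − 33)/28)·50 = 300 + 48.2143 = 348.214.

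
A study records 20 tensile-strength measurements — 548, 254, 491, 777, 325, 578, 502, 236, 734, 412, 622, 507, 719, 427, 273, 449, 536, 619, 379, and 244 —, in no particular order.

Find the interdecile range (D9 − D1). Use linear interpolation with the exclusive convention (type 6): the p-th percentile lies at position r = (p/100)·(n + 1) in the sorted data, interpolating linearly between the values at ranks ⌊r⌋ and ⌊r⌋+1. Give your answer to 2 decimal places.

487.50

Sorted: 236, 244, 254, 273, 325, 379, 412, 427, 449, 491, 502, 507, 536, 548, 578, 619, 622, 719, 734, 777.
n = 20.
P10: r = 2.1; ranks 2–3 are 244, 254; interpolating gives 245.
P90: r = 18.9; ranks 18–19 are 719, 734; interpolating gives 732.5.
Difference: 732.5 − 245 = 487.5.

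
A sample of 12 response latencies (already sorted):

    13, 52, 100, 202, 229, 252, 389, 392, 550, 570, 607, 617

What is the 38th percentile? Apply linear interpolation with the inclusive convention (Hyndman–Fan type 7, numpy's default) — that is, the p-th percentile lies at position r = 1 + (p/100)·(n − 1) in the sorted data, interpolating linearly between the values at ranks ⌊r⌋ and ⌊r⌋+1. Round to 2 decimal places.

n = 12.
r = 1 + (38/100)·(12 − 1) = 1 + 4.18 = 5.18.
Rank 5 is 229 and rank 6 is 252.
Interpolate: 229 + 0.18·(252 − 229) = 229 + 0.18·23 = 233.14.

233.14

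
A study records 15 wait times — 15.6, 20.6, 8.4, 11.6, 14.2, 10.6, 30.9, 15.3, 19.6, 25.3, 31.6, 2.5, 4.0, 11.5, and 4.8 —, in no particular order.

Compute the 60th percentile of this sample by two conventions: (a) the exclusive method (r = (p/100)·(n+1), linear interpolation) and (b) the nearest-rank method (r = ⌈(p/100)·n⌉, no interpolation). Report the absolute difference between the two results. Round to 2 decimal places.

0.18

Sorted: 2.5, 4.0, 4.8, 8.4, 10.6, 11.5, 11.6, 14.2, 15.3, 15.6, 19.6, 20.6, 25.3, 30.9, 31.6.
n = 15.
(a) r = 9.6; between ranks 9 (15.3) and 10 (15.6): 15.48.
(b) the nearest-rank method: rank 9 → 15.3.
|15.48 − 15.3| = 0.18.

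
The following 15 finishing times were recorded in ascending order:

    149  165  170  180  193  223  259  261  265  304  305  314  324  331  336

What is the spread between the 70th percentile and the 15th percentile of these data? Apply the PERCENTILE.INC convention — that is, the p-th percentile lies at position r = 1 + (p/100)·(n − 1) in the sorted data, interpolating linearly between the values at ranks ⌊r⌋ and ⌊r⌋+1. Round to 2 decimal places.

133.80

n = 15.
P15: r = 3.1; ranks 3–4 are 170, 180; interpolating gives 171.
P70: r = 10.8; ranks 10–11 are 304, 305; interpolating gives 304.8.
Difference: 304.8 − 171 = 133.8.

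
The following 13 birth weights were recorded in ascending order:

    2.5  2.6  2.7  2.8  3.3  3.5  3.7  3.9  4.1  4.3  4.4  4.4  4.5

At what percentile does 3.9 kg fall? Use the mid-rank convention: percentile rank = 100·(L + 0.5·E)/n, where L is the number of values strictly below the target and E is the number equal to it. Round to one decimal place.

Count below 3.9: L = 7; count equal: E = 1; n = 13.
Percentile rank = 100·(7 + 0.5·1)/13 = 100·7.5/13 = 57.69.

57.7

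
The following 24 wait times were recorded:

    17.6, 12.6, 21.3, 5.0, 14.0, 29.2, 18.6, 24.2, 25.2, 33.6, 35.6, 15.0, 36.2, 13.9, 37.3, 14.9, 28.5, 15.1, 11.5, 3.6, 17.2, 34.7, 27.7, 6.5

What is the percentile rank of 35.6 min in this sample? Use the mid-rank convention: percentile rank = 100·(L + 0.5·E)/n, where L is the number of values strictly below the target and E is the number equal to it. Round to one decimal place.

Sorted: 3.6, 5.0, 6.5, 11.5, 12.6, 13.9, 14.0, 14.9, 15.0, 15.1, 17.2, 17.6, 18.6, 21.3, 24.2, 25.2, 27.7, 28.5, 29.2, 33.6, 34.7, 35.6, 36.2, 37.3.
Count below 35.6: L = 21; count equal: E = 1; n = 24.
Percentile rank = 100·(21 + 0.5·1)/24 = 100·21.5/24 = 89.58.

89.6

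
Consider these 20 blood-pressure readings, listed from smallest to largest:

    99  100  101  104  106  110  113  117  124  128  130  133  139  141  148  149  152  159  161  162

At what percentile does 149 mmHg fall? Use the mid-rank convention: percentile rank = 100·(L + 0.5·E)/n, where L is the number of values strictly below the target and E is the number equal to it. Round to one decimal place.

77.5

Count below 149: L = 15; count equal: E = 1; n = 20.
Percentile rank = 100·(15 + 0.5·1)/20 = 100·15.5/20 = 77.5.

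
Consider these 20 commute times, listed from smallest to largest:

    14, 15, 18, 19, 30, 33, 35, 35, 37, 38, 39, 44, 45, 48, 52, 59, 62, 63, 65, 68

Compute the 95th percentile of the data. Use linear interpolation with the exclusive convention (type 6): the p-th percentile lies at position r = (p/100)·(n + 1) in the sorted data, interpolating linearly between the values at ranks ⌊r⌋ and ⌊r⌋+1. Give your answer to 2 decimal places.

67.85

n = 20.
r = (95/100)·(20 + 1) = 19.95.
Rank 19 is 65 and rank 20 is 68.
Interpolate: 65 + 0.95·(68 − 65) = 65 + 0.95·3 = 67.85.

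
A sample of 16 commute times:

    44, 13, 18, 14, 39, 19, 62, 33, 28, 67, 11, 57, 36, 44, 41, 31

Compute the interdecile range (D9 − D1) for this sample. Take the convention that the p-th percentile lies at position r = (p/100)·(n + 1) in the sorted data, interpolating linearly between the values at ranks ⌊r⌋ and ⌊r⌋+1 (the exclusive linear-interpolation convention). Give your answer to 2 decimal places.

Sorted: 11, 13, 14, 18, 19, 28, 31, 33, 36, 39, 41, 44, 44, 57, 62, 67.
n = 16.
P10: r = 1.7; ranks 1–2 are 11, 13; interpolating gives 12.4.
P90: r = 15.3; ranks 15–16 are 62, 67; interpolating gives 63.5.
Difference: 63.5 − 12.4 = 51.1.

51.10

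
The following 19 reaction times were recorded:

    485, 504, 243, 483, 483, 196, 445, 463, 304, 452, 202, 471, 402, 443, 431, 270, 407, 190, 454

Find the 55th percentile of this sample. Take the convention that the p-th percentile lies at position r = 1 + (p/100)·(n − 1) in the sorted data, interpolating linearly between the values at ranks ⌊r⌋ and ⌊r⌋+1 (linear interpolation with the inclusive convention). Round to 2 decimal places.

Sorted: 190, 196, 202, 243, 270, 304, 402, 407, 431, 443, 445, 452, 454, 463, 471, 483, 483, 485, 504.
n = 19.
r = 1 + (55/100)·(19 − 1) = 1 + 9.9 = 10.9.
Rank 10 is 443 and rank 11 is 445.
Interpolate: 443 + 0.9·(445 − 443) = 443 + 0.9·2 = 444.8.

444.80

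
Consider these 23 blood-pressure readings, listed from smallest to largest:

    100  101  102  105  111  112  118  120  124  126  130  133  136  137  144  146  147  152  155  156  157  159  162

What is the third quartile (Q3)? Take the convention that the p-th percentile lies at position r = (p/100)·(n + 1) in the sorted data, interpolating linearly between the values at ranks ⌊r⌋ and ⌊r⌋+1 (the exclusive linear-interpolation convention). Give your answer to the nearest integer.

152

n = 23.
r = (75/100)·(23 + 1) = 18.
r is an integer, so P75 is the value at rank 18: 152.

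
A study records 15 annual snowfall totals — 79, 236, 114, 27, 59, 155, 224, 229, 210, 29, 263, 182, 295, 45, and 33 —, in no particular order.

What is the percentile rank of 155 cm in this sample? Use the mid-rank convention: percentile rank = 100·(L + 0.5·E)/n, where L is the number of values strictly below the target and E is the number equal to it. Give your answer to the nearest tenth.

50.0

Sorted: 27, 29, 33, 45, 59, 79, 114, 155, 182, 210, 224, 229, 236, 263, 295.
Count below 155: L = 7; count equal: E = 1; n = 15.
Percentile rank = 100·(7 + 0.5·1)/15 = 100·7.5/15 = 50.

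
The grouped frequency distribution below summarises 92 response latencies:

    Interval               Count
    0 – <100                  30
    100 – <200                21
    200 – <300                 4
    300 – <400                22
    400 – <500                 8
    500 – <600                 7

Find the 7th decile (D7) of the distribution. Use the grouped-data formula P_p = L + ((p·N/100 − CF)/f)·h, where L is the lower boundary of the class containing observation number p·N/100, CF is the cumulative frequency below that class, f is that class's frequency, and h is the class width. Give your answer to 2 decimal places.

342.73

N = 92; target position k = 70/100 · 92 = 64.4.
Cumulative frequencies: 30, 51, 55, 77, 85, 92.
Observation 64.4 falls in the class 300 – <400.
L = 300, CF = 55, f = 22, h = 100.
P70 = 300 + ((64.4 − 55)/22)·100 = 300 + 42.7273 = 342.727.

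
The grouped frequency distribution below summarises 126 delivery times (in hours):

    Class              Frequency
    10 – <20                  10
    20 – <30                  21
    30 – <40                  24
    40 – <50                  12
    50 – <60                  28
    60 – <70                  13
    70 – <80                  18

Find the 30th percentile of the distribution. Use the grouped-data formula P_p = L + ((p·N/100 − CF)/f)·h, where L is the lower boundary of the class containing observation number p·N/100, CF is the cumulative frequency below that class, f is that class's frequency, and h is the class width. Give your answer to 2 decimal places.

N = 126; target position k = 30/100 · 126 = 37.8.
Cumulative frequencies: 10, 31, 55, 67, 95, 108, 126.
Observation 37.8 falls in the class 30 – <40.
L = 30, CF = 31, f = 24, h = 10.
P30 = 30 + ((37.8 − 31)/24)·10 = 30 + 2.83333 = 32.8333.

32.83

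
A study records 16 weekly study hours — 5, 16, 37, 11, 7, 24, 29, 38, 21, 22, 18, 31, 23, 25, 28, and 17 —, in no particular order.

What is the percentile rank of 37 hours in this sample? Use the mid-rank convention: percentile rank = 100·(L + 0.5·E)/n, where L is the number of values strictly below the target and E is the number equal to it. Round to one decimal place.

Sorted: 5, 7, 11, 16, 17, 18, 21, 22, 23, 24, 25, 28, 29, 31, 37, 38.
Count below 37: L = 14; count equal: E = 1; n = 16.
Percentile rank = 100·(14 + 0.5·1)/16 = 100·14.5/16 = 90.62.

90.6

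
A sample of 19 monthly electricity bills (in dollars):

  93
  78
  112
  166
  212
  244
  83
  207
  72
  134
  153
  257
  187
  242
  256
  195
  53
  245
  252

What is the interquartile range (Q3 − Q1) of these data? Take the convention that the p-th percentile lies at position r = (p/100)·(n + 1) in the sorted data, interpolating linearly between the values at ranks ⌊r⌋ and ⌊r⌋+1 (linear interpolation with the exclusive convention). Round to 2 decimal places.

Sorted: 53, 72, 78, 83, 93, 112, 134, 153, 166, 187, 195, 207, 212, 242, 244, 245, 252, 256, 257.
n = 19.
P25: r = 5 (integer) → 93.
P75: r = 15 (integer) → 244.
Difference: 244 − 93 = 151.

151.00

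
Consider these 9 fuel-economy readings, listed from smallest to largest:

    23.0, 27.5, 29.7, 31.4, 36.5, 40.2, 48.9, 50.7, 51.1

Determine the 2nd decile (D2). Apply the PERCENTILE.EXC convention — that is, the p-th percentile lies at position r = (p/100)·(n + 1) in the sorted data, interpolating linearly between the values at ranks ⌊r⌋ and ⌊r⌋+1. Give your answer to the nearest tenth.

27.5

n = 9.
r = (20/100)·(9 + 1) = 2.
r is an integer, so P20 is the value at rank 2: 27.5.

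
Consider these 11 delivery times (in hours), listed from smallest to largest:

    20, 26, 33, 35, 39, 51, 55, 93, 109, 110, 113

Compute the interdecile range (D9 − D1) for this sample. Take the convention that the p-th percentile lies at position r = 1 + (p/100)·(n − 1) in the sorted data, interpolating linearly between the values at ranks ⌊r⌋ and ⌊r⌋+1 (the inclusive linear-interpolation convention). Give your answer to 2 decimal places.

n = 11.
P10: r = 2 (integer) → 26.
P90: r = 10 (integer) → 110.
Difference: 110 − 26 = 84.

84.00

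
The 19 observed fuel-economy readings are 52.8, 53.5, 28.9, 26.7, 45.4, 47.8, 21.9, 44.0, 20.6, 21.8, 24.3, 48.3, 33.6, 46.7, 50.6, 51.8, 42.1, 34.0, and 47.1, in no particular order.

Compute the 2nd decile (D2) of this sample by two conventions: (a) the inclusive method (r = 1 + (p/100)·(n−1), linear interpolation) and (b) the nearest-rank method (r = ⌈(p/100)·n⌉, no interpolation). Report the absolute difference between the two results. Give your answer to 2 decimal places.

Sorted: 20.6, 21.8, 21.9, 24.3, 26.7, 28.9, 33.6, 34.0, 42.1, 44.0, 45.4, 46.7, 47.1, 47.8, 48.3, 50.6, 51.8, 52.8, 53.5.
n = 19.
(a) r = 4.6; between ranks 4 (24.3) and 5 (26.7): 25.74.
(b) the nearest-rank method: rank 4 → 24.3.
|25.74 − 24.3| = 1.44.

1.44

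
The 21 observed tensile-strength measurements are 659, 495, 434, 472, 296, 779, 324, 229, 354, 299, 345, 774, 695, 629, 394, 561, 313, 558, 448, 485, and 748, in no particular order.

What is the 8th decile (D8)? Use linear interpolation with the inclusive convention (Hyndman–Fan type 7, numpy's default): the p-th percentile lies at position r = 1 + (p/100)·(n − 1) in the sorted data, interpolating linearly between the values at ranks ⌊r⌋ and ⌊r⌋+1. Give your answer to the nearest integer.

Sorted: 229, 296, 299, 313, 324, 345, 354, 394, 434, 448, 472, 485, 495, 558, 561, 629, 659, 695, 748, 774, 779.
n = 21.
r = 1 + (80/100)·(21 − 1) = 1 + 16 = 17.
r is an integer, so P80 is the value at rank 17: 659.

659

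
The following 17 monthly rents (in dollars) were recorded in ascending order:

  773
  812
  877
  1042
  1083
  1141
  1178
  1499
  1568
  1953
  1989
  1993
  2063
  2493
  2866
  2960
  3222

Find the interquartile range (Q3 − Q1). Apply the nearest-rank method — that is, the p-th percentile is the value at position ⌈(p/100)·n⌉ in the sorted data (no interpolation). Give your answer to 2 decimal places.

n = 17.
P25: rank ⌈25/100·17⌉ = 5 → 1083.
P75: rank ⌈75/100·17⌉ = 13 → 2063.
Difference: 2063 − 1083 = 980.

980.00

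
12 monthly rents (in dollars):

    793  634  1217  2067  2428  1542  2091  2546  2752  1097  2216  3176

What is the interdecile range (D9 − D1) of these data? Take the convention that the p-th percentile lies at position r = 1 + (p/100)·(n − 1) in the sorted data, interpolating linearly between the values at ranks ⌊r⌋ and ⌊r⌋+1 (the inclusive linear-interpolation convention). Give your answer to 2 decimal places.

1908.00

Sorted: 634, 793, 1097, 1217, 1542, 2067, 2091, 2216, 2428, 2546, 2752, 3176.
n = 12.
P10: r = 2.1; ranks 2–3 are 793, 1097; interpolating gives 823.4.
P90: r = 10.9; ranks 10–11 are 2546, 2752; interpolating gives 2731.4.
Difference: 2731.4 − 823.4 = 1908.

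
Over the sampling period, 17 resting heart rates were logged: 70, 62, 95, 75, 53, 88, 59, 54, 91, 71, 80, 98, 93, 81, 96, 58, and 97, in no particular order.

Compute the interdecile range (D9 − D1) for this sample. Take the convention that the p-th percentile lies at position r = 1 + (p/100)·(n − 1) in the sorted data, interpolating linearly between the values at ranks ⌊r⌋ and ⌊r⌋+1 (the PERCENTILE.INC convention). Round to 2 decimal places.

Sorted: 53, 54, 58, 59, 62, 70, 71, 75, 80, 81, 88, 91, 93, 95, 96, 97, 98.
n = 17.
P10: r = 2.6; ranks 2–3 are 54, 58; interpolating gives 56.4.
P90: r = 15.4; ranks 15–16 are 96, 97; interpolating gives 96.4.
Difference: 96.4 − 56.4 = 40.

40.00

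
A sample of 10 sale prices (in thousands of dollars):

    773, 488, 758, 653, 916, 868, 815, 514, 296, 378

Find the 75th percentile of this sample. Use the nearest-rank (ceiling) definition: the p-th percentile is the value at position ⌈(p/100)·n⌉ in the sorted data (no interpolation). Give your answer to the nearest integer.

815

Sorted: 296, 378, 488, 514, 653, 758, 773, 815, 868, 916.
n = 10.
Position = ⌈75/100 · 10⌉ = ⌈7.5⌉ = 8.
The value at rank 8 is 815.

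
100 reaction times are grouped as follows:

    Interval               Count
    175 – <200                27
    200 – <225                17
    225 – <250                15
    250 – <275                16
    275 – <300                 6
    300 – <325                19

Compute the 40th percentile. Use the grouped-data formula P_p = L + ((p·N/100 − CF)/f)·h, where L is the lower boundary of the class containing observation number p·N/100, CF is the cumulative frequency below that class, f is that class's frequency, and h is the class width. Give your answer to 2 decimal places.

219.12

N = 100; target position k = 40/100 · 100 = 40.
Cumulative frequencies: 27, 44, 59, 75, 81, 100.
Observation 40 falls in the class 200 – <225.
L = 200, CF = 27, f = 17, h = 25.
P40 = 200 + ((40 − 27)/17)·25 = 200 + 19.1176 = 219.118.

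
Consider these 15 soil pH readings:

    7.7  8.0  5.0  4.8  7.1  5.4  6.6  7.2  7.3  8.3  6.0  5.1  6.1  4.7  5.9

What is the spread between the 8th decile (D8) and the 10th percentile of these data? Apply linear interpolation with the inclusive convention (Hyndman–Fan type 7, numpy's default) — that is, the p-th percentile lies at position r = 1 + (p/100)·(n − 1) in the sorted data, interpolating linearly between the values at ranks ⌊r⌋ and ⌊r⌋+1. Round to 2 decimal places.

2.50

Sorted: 4.7, 4.8, 5.0, 5.1, 5.4, 5.9, 6.0, 6.1, 6.6, 7.1, 7.2, 7.3, 7.7, 8.0, 8.3.
n = 15.
P10: r = 2.4; ranks 2–3 are 4.8, 5.0; interpolating gives 4.88.
P80: r = 12.2; ranks 12–13 are 7.3, 7.7; interpolating gives 7.38.
Difference: 7.38 − 4.88 = 2.5.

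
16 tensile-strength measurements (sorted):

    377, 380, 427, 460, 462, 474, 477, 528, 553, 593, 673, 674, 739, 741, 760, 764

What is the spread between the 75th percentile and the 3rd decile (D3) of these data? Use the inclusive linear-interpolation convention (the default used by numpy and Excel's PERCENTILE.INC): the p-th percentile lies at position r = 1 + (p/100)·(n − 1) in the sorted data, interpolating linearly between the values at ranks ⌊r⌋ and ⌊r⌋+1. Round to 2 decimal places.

n = 16.
P30: r = 5.5; ranks 5–6 are 462, 474; interpolating gives 468.
P75: r = 12.25; ranks 12–13 are 674, 739; interpolating gives 690.25.
Difference: 690.25 − 468 = 222.25.

222.25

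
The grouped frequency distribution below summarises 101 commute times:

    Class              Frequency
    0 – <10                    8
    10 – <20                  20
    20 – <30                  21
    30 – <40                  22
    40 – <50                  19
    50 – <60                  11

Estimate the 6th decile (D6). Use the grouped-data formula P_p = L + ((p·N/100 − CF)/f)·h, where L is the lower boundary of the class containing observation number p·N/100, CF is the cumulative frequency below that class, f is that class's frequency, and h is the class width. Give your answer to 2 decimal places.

N = 101; target position k = 60/100 · 101 = 60.6.
Cumulative frequencies: 8, 28, 49, 71, 90, 101.
Observation 60.6 falls in the class 30 – <40.
L = 30, CF = 49, f = 22, h = 10.
P60 = 30 + ((60.6 − 49)/22)·10 = 30 + 5.27273 = 35.2727.

35.27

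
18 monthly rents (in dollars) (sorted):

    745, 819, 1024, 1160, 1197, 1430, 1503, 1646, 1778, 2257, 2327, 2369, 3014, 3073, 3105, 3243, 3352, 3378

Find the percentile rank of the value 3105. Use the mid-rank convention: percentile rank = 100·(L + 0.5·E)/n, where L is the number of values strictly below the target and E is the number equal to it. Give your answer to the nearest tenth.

Count below 3105: L = 14; count equal: E = 1; n = 18.
Percentile rank = 100·(14 + 0.5·1)/18 = 100·14.5/18 = 80.56.

80.6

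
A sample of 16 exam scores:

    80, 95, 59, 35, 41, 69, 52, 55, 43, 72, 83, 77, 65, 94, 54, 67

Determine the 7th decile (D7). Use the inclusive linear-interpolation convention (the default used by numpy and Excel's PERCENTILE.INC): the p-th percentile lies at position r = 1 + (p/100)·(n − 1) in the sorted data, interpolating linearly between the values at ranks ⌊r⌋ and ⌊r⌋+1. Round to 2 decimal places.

74.50

Sorted: 35, 41, 43, 52, 54, 55, 59, 65, 67, 69, 72, 77, 80, 83, 94, 95.
n = 16.
r = 1 + (70/100)·(16 − 1) = 1 + 10.5 = 11.5.
Rank 11 is 72 and rank 12 is 77.
Interpolate: 72 + 0.5·(77 − 72) = 72 + 0.5·5 = 74.5.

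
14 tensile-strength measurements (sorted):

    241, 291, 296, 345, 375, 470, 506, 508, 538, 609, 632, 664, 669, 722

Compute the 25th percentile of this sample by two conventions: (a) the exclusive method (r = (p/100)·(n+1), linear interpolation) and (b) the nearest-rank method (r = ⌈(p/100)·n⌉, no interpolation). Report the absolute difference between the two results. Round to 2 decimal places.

n = 14.
(a) r = 3.75; between ranks 3 (296) and 4 (345): 332.75.
(b) the nearest-rank method: rank 4 → 345.
|332.75 − 345| = 12.25.

12.25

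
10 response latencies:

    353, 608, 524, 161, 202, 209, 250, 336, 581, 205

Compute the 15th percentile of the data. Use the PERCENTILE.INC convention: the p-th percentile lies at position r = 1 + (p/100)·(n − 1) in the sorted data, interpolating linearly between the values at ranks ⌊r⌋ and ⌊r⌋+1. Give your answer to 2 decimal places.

Sorted: 161, 202, 205, 209, 250, 336, 353, 524, 581, 608.
n = 10.
r = 1 + (15/100)·(10 − 1) = 1 + 1.35 = 2.35.
Rank 2 is 202 and rank 3 is 205.
Interpolate: 202 + 0.35·(205 − 202) = 202 + 0.35·3 = 203.05.

203.05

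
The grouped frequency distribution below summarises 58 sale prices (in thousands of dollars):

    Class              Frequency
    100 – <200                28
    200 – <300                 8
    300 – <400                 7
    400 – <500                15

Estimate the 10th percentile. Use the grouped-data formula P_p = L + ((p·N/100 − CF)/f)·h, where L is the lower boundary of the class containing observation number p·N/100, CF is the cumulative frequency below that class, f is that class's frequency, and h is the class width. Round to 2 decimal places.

N = 58; target position k = 10/100 · 58 = 5.8.
Cumulative frequencies: 28, 36, 43, 58.
Observation 5.8 falls in the class 100 – <200.
L = 100, CF = 0, f = 28, h = 100.
P10 = 100 + ((5.8 − 0)/28)·100 = 100 + 20.7143 = 120.714.

120.71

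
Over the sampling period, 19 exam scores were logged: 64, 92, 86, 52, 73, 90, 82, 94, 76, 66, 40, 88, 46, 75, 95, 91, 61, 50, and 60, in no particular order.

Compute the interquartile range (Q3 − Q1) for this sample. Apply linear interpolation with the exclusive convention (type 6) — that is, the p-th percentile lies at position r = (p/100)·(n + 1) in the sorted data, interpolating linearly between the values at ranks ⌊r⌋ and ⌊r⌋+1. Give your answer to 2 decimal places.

Sorted: 40, 46, 50, 52, 60, 61, 64, 66, 73, 75, 76, 82, 86, 88, 90, 91, 92, 94, 95.
n = 19.
P25: r = 5 (integer) → 60.
P75: r = 15 (integer) → 90.
Difference: 90 − 60 = 30.

30.00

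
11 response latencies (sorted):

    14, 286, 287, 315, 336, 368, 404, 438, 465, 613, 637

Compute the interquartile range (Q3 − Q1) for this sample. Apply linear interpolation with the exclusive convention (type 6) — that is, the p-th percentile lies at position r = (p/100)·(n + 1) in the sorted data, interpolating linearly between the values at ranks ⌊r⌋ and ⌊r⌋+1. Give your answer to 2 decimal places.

178.00

n = 11.
P25: r = 3 (integer) → 287.
P75: r = 9 (integer) → 465.
Difference: 465 − 287 = 178.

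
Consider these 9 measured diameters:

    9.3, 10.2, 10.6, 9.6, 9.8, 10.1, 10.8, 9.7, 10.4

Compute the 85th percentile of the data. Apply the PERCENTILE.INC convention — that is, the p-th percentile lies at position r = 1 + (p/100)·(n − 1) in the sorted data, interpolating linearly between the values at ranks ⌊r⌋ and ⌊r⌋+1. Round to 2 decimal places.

Sorted: 9.3, 9.6, 9.7, 9.8, 10.1, 10.2, 10.4, 10.6, 10.8.
n = 9.
r = 1 + (85/100)·(9 − 1) = 1 + 6.8 = 7.8.
Rank 7 is 10.4 and rank 8 is 10.6.
Interpolate: 10.4 + 0.8·(10.6 − 10.4) = 10.4 + 0.8·0.2 = 10.56.

10.56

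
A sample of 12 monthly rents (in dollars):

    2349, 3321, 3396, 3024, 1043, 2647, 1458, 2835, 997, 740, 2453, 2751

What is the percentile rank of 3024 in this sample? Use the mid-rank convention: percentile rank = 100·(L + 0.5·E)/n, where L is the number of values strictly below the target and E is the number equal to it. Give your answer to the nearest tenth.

79.2

Sorted: 740, 997, 1043, 1458, 2349, 2453, 2647, 2751, 2835, 3024, 3321, 3396.
Count below 3024: L = 9; count equal: E = 1; n = 12.
Percentile rank = 100·(9 + 0.5·1)/12 = 100·9.5/12 = 79.17.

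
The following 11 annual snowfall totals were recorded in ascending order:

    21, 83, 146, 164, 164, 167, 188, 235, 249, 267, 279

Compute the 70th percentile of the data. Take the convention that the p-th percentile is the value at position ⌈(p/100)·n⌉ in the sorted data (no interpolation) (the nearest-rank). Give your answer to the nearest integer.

235

n = 11.
Position = ⌈70/100 · 11⌉ = ⌈7.7⌉ = 8.
The value at rank 8 is 235.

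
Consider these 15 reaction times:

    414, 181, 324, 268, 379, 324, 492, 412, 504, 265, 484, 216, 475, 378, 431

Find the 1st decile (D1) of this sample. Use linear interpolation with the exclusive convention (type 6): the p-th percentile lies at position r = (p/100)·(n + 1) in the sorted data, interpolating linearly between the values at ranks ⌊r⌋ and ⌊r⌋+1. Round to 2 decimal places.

202.00

Sorted: 181, 216, 265, 268, 324, 324, 378, 379, 412, 414, 431, 475, 484, 492, 504.
n = 15.
r = (10/100)·(15 + 1) = 1.6.
Rank 1 is 181 and rank 2 is 216.
Interpolate: 181 + 0.6·(216 − 181) = 181 + 0.6·35 = 202.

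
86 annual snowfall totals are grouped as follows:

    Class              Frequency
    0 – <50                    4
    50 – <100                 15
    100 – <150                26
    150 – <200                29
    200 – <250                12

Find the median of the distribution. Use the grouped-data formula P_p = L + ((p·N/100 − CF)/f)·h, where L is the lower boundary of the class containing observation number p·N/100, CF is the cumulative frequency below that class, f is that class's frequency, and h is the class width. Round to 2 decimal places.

146.15

N = 86; target position k = 50/100 · 86 = 43.
Cumulative frequencies: 4, 19, 45, 74, 86.
Observation 43 falls in the class 100 – <150.
L = 100, CF = 19, f = 26, h = 50.
P50 = 100 + ((43 − 19)/26)·50 = 100 + 46.1538 = 146.154.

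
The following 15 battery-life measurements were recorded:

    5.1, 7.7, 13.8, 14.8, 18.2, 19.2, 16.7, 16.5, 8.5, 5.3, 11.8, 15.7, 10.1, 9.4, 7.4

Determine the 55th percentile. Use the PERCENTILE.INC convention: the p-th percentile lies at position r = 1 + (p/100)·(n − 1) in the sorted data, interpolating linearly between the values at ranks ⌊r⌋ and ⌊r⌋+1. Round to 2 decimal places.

13.20

Sorted: 5.1, 5.3, 7.4, 7.7, 8.5, 9.4, 10.1, 11.8, 13.8, 14.8, 15.7, 16.5, 16.7, 18.2, 19.2.
n = 15.
r = 1 + (55/100)·(15 − 1) = 1 + 7.7 = 8.7.
Rank 8 is 11.8 and rank 9 is 13.8.
Interpolate: 11.8 + 0.7·(13.8 − 11.8) = 11.8 + 0.7·2 = 13.2.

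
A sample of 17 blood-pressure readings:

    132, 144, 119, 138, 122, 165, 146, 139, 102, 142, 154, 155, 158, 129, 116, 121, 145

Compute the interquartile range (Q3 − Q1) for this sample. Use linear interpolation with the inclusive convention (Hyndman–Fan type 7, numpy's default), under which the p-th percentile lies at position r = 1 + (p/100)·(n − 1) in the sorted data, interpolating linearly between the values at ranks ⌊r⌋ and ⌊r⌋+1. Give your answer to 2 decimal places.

Sorted: 102, 116, 119, 121, 122, 129, 132, 138, 139, 142, 144, 145, 146, 154, 155, 158, 165.
n = 17.
P25: r = 5 (integer) → 122.
P75: r = 13 (integer) → 146.
Difference: 146 − 122 = 24.

24.00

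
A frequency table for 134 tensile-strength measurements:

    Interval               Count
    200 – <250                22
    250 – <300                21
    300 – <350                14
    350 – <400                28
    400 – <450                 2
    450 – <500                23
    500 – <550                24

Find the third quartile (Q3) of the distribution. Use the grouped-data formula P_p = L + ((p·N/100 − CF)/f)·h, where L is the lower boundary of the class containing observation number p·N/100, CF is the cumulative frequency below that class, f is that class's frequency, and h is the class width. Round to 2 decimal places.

N = 134; target position k = 75/100 · 134 = 100.5.
Cumulative frequencies: 22, 43, 57, 85, 87, 110, 134.
Observation 100.5 falls in the class 450 – <500.
L = 450, CF = 87, f = 23, h = 50.
P75 = 450 + ((100.5 − 87)/23)·50 = 450 + 29.3478 = 479.348.

479.35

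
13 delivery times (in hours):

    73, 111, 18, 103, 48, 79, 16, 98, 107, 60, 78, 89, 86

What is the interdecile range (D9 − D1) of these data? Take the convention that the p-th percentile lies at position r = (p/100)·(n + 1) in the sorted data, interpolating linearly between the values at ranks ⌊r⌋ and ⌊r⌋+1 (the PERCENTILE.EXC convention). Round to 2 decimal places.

92.60

Sorted: 16, 18, 48, 60, 73, 78, 79, 86, 89, 98, 103, 107, 111.
n = 13.
P10: r = 1.4; ranks 1–2 are 16, 18; interpolating gives 16.8.
P90: r = 12.6; ranks 12–13 are 107, 111; interpolating gives 109.4.
Difference: 109.4 − 16.8 = 92.6.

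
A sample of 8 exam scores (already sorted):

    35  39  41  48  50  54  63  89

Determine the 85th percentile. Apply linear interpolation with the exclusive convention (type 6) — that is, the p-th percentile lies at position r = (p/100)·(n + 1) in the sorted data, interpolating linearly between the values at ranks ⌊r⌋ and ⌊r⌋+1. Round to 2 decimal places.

n = 8.
r = (85/100)·(8 + 1) = 7.65.
Rank 7 is 63 and rank 8 is 89.
Interpolate: 63 + 0.65·(89 − 63) = 63 + 0.65·26 = 79.9.

79.90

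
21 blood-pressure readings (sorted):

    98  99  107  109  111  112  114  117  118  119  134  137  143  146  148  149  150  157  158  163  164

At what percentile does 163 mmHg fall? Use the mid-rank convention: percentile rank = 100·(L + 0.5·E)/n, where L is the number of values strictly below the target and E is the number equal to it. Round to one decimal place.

92.9

Count below 163: L = 19; count equal: E = 1; n = 21.
Percentile rank = 100·(19 + 0.5·1)/21 = 100·19.5/21 = 92.86.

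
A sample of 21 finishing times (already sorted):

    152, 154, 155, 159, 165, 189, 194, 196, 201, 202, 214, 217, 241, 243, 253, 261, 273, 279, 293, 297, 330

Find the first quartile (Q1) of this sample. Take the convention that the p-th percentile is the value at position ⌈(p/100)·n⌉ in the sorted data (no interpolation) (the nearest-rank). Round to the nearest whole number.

189

n = 21.
Position = ⌈25/100 · 21⌉ = ⌈5.25⌉ = 6.
The value at rank 6 is 189.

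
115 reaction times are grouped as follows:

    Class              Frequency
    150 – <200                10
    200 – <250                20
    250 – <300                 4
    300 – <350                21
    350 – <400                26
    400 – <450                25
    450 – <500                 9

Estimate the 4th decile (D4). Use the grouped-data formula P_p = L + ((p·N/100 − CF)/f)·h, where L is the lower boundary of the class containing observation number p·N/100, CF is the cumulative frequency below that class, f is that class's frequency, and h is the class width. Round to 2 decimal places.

328.57

N = 115; target position k = 40/100 · 115 = 46.
Cumulative frequencies: 10, 30, 34, 55, 81, 106, 115.
Observation 46 falls in the class 300 – <350.
L = 300, CF = 34, f = 21, h = 50.
P40 = 300 + ((46 − 34)/21)·50 = 300 + 28.5714 = 328.571.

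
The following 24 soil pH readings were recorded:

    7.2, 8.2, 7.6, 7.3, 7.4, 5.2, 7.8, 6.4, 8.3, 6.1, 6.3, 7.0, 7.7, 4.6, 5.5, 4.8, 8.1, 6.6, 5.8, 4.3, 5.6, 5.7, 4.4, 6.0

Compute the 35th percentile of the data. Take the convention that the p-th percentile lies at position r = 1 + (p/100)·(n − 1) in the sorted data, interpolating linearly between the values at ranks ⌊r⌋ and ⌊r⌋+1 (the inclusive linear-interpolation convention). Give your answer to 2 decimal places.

5.81

Sorted: 4.3, 4.4, 4.6, 4.8, 5.2, 5.5, 5.6, 5.7, 5.8, 6.0, 6.1, 6.3, 6.4, 6.6, 7.0, 7.2, 7.3, 7.4, 7.6, 7.7, 7.8, 8.1, 8.2, 8.3.
n = 24.
r = 1 + (35/100)·(24 − 1) = 1 + 8.05 = 9.05.
Rank 9 is 5.8 and rank 10 is 6.0.
Interpolate: 5.8 + 0.05·(6.0 − 5.8) = 5.8 + 0.05·0.2 = 5.81.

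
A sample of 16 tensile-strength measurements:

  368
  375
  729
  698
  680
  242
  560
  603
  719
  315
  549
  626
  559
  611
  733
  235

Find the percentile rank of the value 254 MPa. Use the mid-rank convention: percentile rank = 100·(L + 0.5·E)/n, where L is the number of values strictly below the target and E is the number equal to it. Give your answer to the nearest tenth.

12.5

Sorted: 235, 242, 315, 368, 375, 549, 559, 560, 603, 611, 626, 680, 698, 719, 729, 733.
Count below 254: L = 2; count equal: E = 0; n = 16.
Percentile rank = 100·(2 + 0.5·0)/16 = 100·2/16 = 12.5.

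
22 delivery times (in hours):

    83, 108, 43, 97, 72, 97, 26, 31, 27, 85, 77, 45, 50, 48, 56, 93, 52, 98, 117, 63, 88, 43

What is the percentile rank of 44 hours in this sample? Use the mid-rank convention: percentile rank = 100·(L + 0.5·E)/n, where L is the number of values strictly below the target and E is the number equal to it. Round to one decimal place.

22.7

Sorted: 26, 27, 31, 43, 43, 45, 48, 50, 52, 56, 63, 72, 77, 83, 85, 88, 93, 97, 97, 98, 108, 117.
Count below 44: L = 5; count equal: E = 0; n = 22.
Percentile rank = 100·(5 + 0.5·0)/22 = 100·5/22 = 22.73.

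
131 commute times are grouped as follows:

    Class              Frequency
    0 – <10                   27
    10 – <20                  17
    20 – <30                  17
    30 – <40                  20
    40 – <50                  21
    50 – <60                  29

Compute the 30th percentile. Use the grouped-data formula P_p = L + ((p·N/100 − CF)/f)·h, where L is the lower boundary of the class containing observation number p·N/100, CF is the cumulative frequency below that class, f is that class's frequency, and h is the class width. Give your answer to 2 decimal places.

N = 131; target position k = 30/100 · 131 = 39.3.
Cumulative frequencies: 27, 44, 61, 81, 102, 131.
Observation 39.3 falls in the class 10 – <20.
L = 10, CF = 27, f = 17, h = 10.
P30 = 10 + ((39.3 − 27)/17)·10 = 10 + 7.23529 = 17.2353.

17.24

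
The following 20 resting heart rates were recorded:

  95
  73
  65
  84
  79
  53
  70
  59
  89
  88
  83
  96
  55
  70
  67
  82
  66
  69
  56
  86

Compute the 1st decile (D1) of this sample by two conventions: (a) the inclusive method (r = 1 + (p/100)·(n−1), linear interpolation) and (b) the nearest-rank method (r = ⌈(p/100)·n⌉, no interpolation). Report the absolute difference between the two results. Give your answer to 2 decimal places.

Sorted: 53, 55, 56, 59, 65, 66, 67, 69, 70, 70, 73, 79, 82, 83, 84, 86, 88, 89, 95, 96.
n = 20.
(a) r = 2.9; between ranks 2 (55) and 3 (56): 55.9.
(b) the nearest-rank method: rank 2 → 55.
|55.9 − 55| = 0.9.

0.90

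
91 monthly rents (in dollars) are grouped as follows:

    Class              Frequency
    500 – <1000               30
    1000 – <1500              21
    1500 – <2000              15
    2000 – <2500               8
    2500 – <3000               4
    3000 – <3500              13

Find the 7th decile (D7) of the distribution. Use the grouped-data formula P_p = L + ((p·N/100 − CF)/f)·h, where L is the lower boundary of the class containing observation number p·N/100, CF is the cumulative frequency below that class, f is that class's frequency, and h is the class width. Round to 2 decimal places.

1923.33

N = 91; target position k = 70/100 · 91 = 63.7.
Cumulative frequencies: 30, 51, 66, 74, 78, 91.
Observation 63.7 falls in the class 1500 – <2000.
L = 1500, CF = 51, f = 15, h = 500.
P70 = 1500 + ((63.7 − 51)/15)·500 = 1500 + 423.333 = 1923.33.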